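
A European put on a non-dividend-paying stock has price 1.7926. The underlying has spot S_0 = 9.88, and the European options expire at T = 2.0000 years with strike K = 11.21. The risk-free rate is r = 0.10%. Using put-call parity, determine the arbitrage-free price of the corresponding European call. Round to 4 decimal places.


Answer: Call price = 0.4850

Derivation:
Put-call parity: C - P = S_0 * exp(-qT) - K * exp(-rT).
S_0 * exp(-qT) = 9.8800 * 1.00000000 = 9.88000000
K * exp(-rT) = 11.2100 * 0.99800200 = 11.18760241
C = P + S*exp(-qT) - K*exp(-rT)
C = 1.7926 + 9.88000000 - 11.18760241 = 0.4850


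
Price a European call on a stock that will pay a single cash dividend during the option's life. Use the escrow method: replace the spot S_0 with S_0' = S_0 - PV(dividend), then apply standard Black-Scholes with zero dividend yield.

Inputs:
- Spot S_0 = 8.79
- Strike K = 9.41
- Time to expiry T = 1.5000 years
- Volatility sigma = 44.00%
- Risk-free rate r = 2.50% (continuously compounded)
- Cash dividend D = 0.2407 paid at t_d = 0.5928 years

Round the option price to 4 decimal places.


Answer: Price = 1.6261

Derivation:
PV(D) = D * exp(-r * t_d) = 0.2407 * 0.98528928 = 0.23715913
S_0' = S_0 - PV(D) = 8.7900 - 0.23715913 = 8.55284087
d1 = (ln(S_0'/K) + (r + sigma^2/2)*T) / (sigma*sqrt(T)) = 0.16179722
d2 = d1 - sigma*sqrt(T) = -0.37709052
exp(-rT) = 0.96319442
N(d1) = 0.56426723; N(d2) = 0.35305317
C = S_0' * N(d1) - K * exp(-rT) * N(d2) = 8.55284087 * 0.56426723 - 9.4100 * 0.96319442 * 0.35305317 = 1.6261


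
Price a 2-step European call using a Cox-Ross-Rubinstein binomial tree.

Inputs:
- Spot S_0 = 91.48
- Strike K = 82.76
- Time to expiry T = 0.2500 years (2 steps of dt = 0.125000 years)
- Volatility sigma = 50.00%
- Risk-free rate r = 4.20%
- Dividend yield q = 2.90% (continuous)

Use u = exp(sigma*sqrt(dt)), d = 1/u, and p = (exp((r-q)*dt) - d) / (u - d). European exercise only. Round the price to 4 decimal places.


Answer: Price = V(0,0) = 14.2589

Derivation:
dt = T/N = 0.125000
u = exp(sigma*sqrt(dt)) = 1.193365; d = 1/u = 0.837967
p = (exp((r-q)*dt) - d) / (u - d) = 0.460497
Discount per step: exp(-r*dt) = 0.994764
Stock lattice S(k, i) with i counting down-moves:
  k=0: S(0,0) = 91.4800
  k=1: S(1,0) = 109.1690; S(1,1) = 76.6572
  k=2: S(2,0) = 130.2784; S(2,1) = 91.4800; S(2,2) = 64.2362
Terminal payoffs V(N, i) = max(S_T - K, 0):
  V(2,0) = 47.518408; V(2,1) = 8.720000; V(2,2) = 0.000000
Backward induction: V(k, i) = exp(-r*dt) * [p * V(k+1, i) + (1-p) * V(k+1, i+1)].
  V(1,0) = exp(-r*dt) * [p*47.518408 + (1-p)*8.720000] = 26.447322
  V(1,1) = exp(-r*dt) * [p*8.720000 + (1-p)*0.000000] = 3.994504
  V(0,0) = exp(-r*dt) * [p*26.447322 + (1-p)*3.994504] = 14.258895


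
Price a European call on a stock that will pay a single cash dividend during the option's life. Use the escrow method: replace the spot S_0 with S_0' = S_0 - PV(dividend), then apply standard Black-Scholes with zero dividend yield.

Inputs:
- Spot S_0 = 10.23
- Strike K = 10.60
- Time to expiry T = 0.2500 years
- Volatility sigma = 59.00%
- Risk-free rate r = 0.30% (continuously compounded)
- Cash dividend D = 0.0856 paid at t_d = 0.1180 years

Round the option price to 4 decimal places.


PV(D) = D * exp(-r * t_d) = 0.0856 * 0.99964606 = 0.08556970
S_0' = S_0 - PV(D) = 10.2300 - 0.08556970 = 10.14443030
d1 = (ln(S_0'/K) + (r + sigma^2/2)*T) / (sigma*sqrt(T)) = 0.00112988
d2 = d1 - sigma*sqrt(T) = -0.29387012
exp(-rT) = 0.99925028
N(d1) = 0.50045076; N(d2) = 0.38442858
C = S_0' * N(d1) - K * exp(-rT) * N(d2) = 10.14443030 * 0.50045076 - 10.6000 * 0.99925028 * 0.38442858 = 1.0049

Answer: Price = 1.0049


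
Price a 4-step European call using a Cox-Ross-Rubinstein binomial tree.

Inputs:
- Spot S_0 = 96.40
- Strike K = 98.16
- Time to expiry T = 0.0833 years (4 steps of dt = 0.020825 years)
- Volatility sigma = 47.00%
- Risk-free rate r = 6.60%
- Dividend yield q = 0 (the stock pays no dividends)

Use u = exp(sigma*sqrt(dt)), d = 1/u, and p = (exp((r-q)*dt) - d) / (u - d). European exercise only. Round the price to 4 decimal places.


dt = T/N = 0.020825
u = exp(sigma*sqrt(dt)) = 1.070178; d = 1/u = 0.934424
p = (exp((r-q)*dt) - d) / (u - d) = 0.493182
Discount per step: exp(-r*dt) = 0.998626
Stock lattice S(k, i) with i counting down-moves:
  k=0: S(0,0) = 96.4000
  k=1: S(1,0) = 103.1652; S(1,1) = 90.0785
  k=2: S(2,0) = 110.4051; S(2,1) = 96.4000; S(2,2) = 84.1715
  k=3: S(3,0) = 118.1531; S(3,1) = 103.1652; S(3,2) = 90.0785; S(3,3) = 78.6518
  k=4: S(4,0) = 126.4449; S(4,1) = 110.4051; S(4,2) = 96.4000; S(4,3) = 84.1715; S(4,4) = 73.4942
Terminal payoffs V(N, i) = max(S_T - K, 0):
  V(4,0) = 28.284889; V(4,1) = 12.245105; V(4,2) = 0.000000; V(4,3) = 0.000000; V(4,4) = 0.000000
Backward induction: V(k, i) = exp(-r*dt) * [p * V(k+1, i) + (1-p) * V(k+1, i+1)].
  V(3,0) = exp(-r*dt) * [p*28.284889 + (1-p)*12.245105] = 20.127950
  V(3,1) = exp(-r*dt) * [p*12.245105 + (1-p)*0.000000] = 6.030768
  V(3,2) = exp(-r*dt) * [p*0.000000 + (1-p)*0.000000] = 0.000000
  V(3,3) = exp(-r*dt) * [p*0.000000 + (1-p)*0.000000] = 0.000000
  V(2,0) = exp(-r*dt) * [p*20.127950 + (1-p)*6.030768] = 12.965408
  V(2,1) = exp(-r*dt) * [p*6.030768 + (1-p)*0.000000] = 2.970179
  V(2,2) = exp(-r*dt) * [p*0.000000 + (1-p)*0.000000] = 0.000000
  V(1,0) = exp(-r*dt) * [p*12.965408 + (1-p)*2.970179] = 7.888793
  V(1,1) = exp(-r*dt) * [p*2.970179 + (1-p)*0.000000] = 1.462826
  V(0,0) = exp(-r*dt) * [p*7.888793 + (1-p)*1.462826] = 4.625634

Answer: Price = V(0,0) = 4.6256


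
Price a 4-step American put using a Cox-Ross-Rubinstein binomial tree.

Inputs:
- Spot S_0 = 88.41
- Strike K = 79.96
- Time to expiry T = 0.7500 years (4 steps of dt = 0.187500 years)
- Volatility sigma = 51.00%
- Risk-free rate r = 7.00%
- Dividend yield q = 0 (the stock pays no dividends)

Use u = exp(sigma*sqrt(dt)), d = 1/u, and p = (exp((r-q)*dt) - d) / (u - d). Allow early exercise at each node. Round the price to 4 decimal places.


dt = T/N = 0.187500
u = exp(sigma*sqrt(dt)) = 1.247119; d = 1/u = 0.801848
p = (exp((r-q)*dt) - d) / (u - d) = 0.474685
Discount per step: exp(-r*dt) = 0.986961
Stock lattice S(k, i) with i counting down-moves:
  k=0: S(0,0) = 88.4100
  k=1: S(1,0) = 110.2578; S(1,1) = 70.8914
  k=2: S(2,0) = 137.5047; S(2,1) = 88.4100; S(2,2) = 56.8441
  k=3: S(3,0) = 171.4848; S(3,1) = 110.2578; S(3,2) = 70.8914; S(3,3) = 45.5803
  k=4: S(4,0) = 213.8620; S(4,1) = 137.5047; S(4,2) = 88.4100; S(4,3) = 56.8441; S(4,4) = 36.5485
Terminal payoffs V(N, i) = max(K - S_T, 0):
  V(4,0) = 0.000000; V(4,1) = 0.000000; V(4,2) = 0.000000; V(4,3) = 23.115917; V(4,4) = 43.411536
Backward induction: V(k, i) = exp(-r*dt) * [p * V(k+1, i) + (1-p) * V(k+1, i+1)]; then take max(V_cont, immediate exercise) for American.
  V(3,0) = exp(-r*dt) * [p*0.000000 + (1-p)*0.000000] = 0.000000; exercise = 0.000000; V(3,0) = max -> 0.000000
  V(3,1) = exp(-r*dt) * [p*0.000000 + (1-p)*0.000000] = 0.000000; exercise = 0.000000; V(3,1) = max -> 0.000000
  V(3,2) = exp(-r*dt) * [p*0.000000 + (1-p)*23.115917] = 11.984804; exercise = 9.068637; V(3,2) = max -> 11.984804
  V(3,3) = exp(-r*dt) * [p*23.115917 + (1-p)*43.411536] = 33.337080; exercise = 34.379698; V(3,3) = max -> 34.379698
  V(2,0) = exp(-r*dt) * [p*0.000000 + (1-p)*0.000000] = 0.000000; exercise = 0.000000; V(2,0) = max -> 0.000000
  V(2,1) = exp(-r*dt) * [p*0.000000 + (1-p)*11.984804] = 6.213707; exercise = 0.000000; V(2,1) = max -> 6.213707
  V(2,2) = exp(-r*dt) * [p*11.984804 + (1-p)*34.379698] = 23.439510; exercise = 23.115917; V(2,2) = max -> 23.439510
  V(1,0) = exp(-r*dt) * [p*0.000000 + (1-p)*6.213707] = 3.221592; exercise = 0.000000; V(1,0) = max -> 3.221592
  V(1,1) = exp(-r*dt) * [p*6.213707 + (1-p)*23.439510] = 15.063669; exercise = 9.068637; V(1,1) = max -> 15.063669
  V(0,0) = exp(-r*dt) * [p*3.221592 + (1-p)*15.063669] = 9.319293; exercise = 0.000000; V(0,0) = max -> 9.319293

Answer: Price = V(0,0) = 9.3193


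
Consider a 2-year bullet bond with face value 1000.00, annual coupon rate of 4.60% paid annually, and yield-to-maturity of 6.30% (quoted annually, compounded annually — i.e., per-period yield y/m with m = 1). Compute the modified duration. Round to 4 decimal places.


Answer: Modified duration = 1.8395

Derivation:
Coupon per period c = face * coupon_rate / m = 46.000000
Periods per year m = 1; per-period yield y/m = 0.063000
Number of cashflows N = 2
Cashflows (t years, CF_t, discount factor 1/(1+y/m)^(m*t), PV):
  t = 1.0000: CF_t = 46.000000, DF = 0.940734, PV = 43.273754
  t = 2.0000: CF_t = 1046.000000, DF = 0.884980, PV = 925.689112
Price P = sum_t PV_t = 968.962865
First compute Macaulay numerator sum_t t * PV_t:
  t * PV_t at t = 1.0000: 43.273754
  t * PV_t at t = 2.0000: 1851.378224
Macaulay duration D = 1894.651977 / 968.962865 = 1.955340
Modified duration = D / (1 + y/m) = 1.955340 / (1 + 0.063000) = 1.839454


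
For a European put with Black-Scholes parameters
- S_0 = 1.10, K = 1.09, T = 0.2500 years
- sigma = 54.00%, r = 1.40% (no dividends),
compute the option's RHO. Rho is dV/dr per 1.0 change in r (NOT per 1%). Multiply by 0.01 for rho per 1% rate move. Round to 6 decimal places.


d1 = 0.1817869762; d2 = -0.0882130238
phi(d1) = 0.3924046169; exp(-qT) = 1.0000000000; exp(-rT) = 0.9965061179
N(-d2) = 0.5351463169
Rho = -K*T*exp(-rT)*N(-d2) = -1.0900 * 0.2500 * 0.9965061179 * 0.5351463169 = -0.145318

Answer: Rho = -0.145318


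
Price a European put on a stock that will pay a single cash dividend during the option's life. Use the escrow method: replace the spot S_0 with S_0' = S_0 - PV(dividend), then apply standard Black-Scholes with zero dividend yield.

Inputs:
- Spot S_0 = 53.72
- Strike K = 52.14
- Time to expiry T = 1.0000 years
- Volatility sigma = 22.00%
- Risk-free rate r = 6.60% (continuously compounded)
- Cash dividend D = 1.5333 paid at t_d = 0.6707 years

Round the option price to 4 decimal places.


PV(D) = D * exp(-r * t_d) = 1.5333 * 0.95669925 = 1.46690696
S_0' = S_0 - PV(D) = 53.7200 - 1.46690696 = 52.25309304
d1 = (ln(S_0'/K) + (r + sigma^2/2)*T) / (sigma*sqrt(T)) = 0.41984853
d2 = d1 - sigma*sqrt(T) = 0.19984853
exp(-rT) = 0.93613086
N(-d1) = 0.33729805; N(-d2) = 0.42079952
P = K * exp(-rT) * N(-d2) - S_0' * N(-d1) = 52.1400 * 0.93613086 * 0.42079952 - 52.25309304 * 0.33729805 = 2.9143

Answer: Price = 2.9143


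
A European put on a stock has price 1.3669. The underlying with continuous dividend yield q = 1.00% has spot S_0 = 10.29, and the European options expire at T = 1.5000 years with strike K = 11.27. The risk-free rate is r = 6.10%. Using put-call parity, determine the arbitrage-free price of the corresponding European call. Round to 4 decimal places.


Answer: Call price = 1.2191

Derivation:
Put-call parity: C - P = S_0 * exp(-qT) - K * exp(-rT).
S_0 * exp(-qT) = 10.2900 * 0.98511194 = 10.13680186
K * exp(-rT) = 11.2700 * 0.91256132 = 10.28456603
C = P + S*exp(-qT) - K*exp(-rT)
C = 1.3669 + 10.13680186 - 10.28456603 = 1.2191


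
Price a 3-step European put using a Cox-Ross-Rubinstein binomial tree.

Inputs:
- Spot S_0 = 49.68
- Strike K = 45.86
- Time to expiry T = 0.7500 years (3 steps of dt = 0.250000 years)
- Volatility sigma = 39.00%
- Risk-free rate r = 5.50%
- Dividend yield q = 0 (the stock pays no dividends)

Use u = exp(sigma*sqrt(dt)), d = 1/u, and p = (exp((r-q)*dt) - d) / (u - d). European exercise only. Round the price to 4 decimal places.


Answer: Price = V(0,0) = 4.1991

Derivation:
dt = T/N = 0.250000
u = exp(sigma*sqrt(dt)) = 1.215311; d = 1/u = 0.822835
p = (exp((r-q)*dt) - d) / (u - d) = 0.486680
Discount per step: exp(-r*dt) = 0.986344
Stock lattice S(k, i) with i counting down-moves:
  k=0: S(0,0) = 49.6800
  k=1: S(1,0) = 60.3766; S(1,1) = 40.8784
  k=2: S(2,0) = 73.3764; S(2,1) = 49.6800; S(2,2) = 33.6362
  k=3: S(3,0) = 89.1752; S(3,1) = 60.3766; S(3,2) = 40.8784; S(3,3) = 27.6770
Terminal payoffs V(N, i) = max(K - S_T, 0):
  V(3,0) = 0.000000; V(3,1) = 0.000000; V(3,2) = 4.981574; V(3,3) = 18.182981
Backward induction: V(k, i) = exp(-r*dt) * [p * V(k+1, i) + (1-p) * V(k+1, i+1)].
  V(2,0) = exp(-r*dt) * [p*0.000000 + (1-p)*0.000000] = 0.000000
  V(2,1) = exp(-r*dt) * [p*0.000000 + (1-p)*4.981574] = 2.522222
  V(2,2) = exp(-r*dt) * [p*4.981574 + (1-p)*18.182981] = 11.597555
  V(1,0) = exp(-r*dt) * [p*0.000000 + (1-p)*2.522222] = 1.277027
  V(1,1) = exp(-r*dt) * [p*2.522222 + (1-p)*11.597555] = 7.082714
  V(0,0) = exp(-r*dt) * [p*1.277027 + (1-p)*7.082714] = 4.199067


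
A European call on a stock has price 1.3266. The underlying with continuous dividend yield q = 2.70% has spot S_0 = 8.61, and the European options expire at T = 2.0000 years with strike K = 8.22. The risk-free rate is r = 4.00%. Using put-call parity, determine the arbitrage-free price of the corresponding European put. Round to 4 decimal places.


Answer: Put price = 0.7572

Derivation:
Put-call parity: C - P = S_0 * exp(-qT) - K * exp(-rT).
S_0 * exp(-qT) = 8.6100 * 0.94743211 = 8.15739044
K * exp(-rT) = 8.2200 * 0.92311635 = 7.58801637
P = C - S*exp(-qT) + K*exp(-rT)
P = 1.3266 - 8.15739044 + 7.58801637 = 0.7572


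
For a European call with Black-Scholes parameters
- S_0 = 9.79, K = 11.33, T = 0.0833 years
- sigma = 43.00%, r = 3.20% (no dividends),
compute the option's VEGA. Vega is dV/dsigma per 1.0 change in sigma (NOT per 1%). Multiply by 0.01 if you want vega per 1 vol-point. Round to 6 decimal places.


d1 = -1.0936336915; d2 = -1.2177391708
phi(d1) = 0.2193786912; exp(-qT) = 1.0000000000; exp(-rT) = 0.9973379496
Vega = S * exp(-qT) * phi(d1) * sqrt(T) = 9.7900 * 1.0000000000 * 0.2193786912 * 0.2886173938 = 0.619869

Answer: Vega = 0.619869


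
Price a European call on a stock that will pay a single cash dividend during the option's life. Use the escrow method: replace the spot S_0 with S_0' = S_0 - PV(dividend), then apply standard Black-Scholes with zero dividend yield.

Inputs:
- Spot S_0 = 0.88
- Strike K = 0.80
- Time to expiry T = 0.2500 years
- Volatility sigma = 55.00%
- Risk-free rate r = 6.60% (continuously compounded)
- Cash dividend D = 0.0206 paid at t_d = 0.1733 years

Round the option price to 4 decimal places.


PV(D) = D * exp(-r * t_d) = 0.0206 * 0.98862736 = 0.02036572
S_0' = S_0 - PV(D) = 0.8800 - 0.02036572 = 0.85963428
d1 = (ln(S_0'/K) + (r + sigma^2/2)*T) / (sigma*sqrt(T)) = 0.45893749
d2 = d1 - sigma*sqrt(T) = 0.18393749
exp(-rT) = 0.98363538
N(d1) = 0.67686047; N(d2) = 0.57296875
C = S_0' * N(d1) - K * exp(-rT) * N(d2) = 0.85963428 * 0.67686047 - 0.8000 * 0.98363538 * 0.57296875 = 0.1310

Answer: Price = 0.1310


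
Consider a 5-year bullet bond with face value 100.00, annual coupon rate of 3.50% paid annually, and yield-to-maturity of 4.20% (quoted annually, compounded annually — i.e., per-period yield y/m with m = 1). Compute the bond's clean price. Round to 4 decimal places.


Answer: Price = 96.9012

Derivation:
Coupon per period c = face * coupon_rate / m = 3.500000
Periods per year m = 1; per-period yield y/m = 0.042000
Number of cashflows N = 5
Cashflows (t years, CF_t, discount factor 1/(1+y/m)^(m*t), PV):
  t = 1.0000: CF_t = 3.500000, DF = 0.959693, PV = 3.358925
  t = 2.0000: CF_t = 3.500000, DF = 0.921010, PV = 3.223537
  t = 3.0000: CF_t = 3.500000, DF = 0.883887, PV = 3.093605
  t = 4.0000: CF_t = 3.500000, DF = 0.848260, PV = 2.968911
  t = 5.0000: CF_t = 103.500000, DF = 0.814069, PV = 84.256178
Price P = sum_t PV_t = 96.901156


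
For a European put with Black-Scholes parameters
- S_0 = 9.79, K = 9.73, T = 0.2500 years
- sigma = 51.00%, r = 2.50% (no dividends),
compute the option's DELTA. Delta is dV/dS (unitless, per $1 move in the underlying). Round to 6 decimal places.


Answer: Delta = -0.430101

Derivation:
d1 = 0.1761178837; d2 = -0.0788821163
phi(d1) = 0.3928029126; exp(-qT) = 1.0000000000; exp(-rT) = 0.9937694906
N(-d1) = 0.4301006657
Delta = -exp(-qT) * N(-d1) = -1.0000000000 * 0.4301006657 = -0.430101


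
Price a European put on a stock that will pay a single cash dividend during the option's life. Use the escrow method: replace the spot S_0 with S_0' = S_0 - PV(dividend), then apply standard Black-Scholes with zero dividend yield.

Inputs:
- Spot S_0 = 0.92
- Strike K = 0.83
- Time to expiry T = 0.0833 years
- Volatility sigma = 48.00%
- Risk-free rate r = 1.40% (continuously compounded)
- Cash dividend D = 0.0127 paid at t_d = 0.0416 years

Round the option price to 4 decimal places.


PV(D) = D * exp(-r * t_d) = 0.0127 * 0.99941777 = 0.01269261
S_0' = S_0 - PV(D) = 0.9200 - 0.01269261 = 0.90730739
d1 = (ln(S_0'/K) + (r + sigma^2/2)*T) / (sigma*sqrt(T)) = 0.72051823
d2 = d1 - sigma*sqrt(T) = 0.58198188
exp(-rT) = 0.99883448
N(-d1) = 0.23560299; N(-d2) = 0.28028944
P = K * exp(-rT) * N(-d2) - S_0' * N(-d1) = 0.8300 * 0.99883448 * 0.28028944 - 0.90730739 * 0.23560299 = 0.0186

Answer: Price = 0.0186


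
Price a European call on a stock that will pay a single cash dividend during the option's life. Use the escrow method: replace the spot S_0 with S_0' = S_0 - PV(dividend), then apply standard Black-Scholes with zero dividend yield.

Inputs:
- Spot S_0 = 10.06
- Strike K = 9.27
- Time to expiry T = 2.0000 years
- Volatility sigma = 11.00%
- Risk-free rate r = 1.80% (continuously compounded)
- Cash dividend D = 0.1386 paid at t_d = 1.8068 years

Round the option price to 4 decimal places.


Answer: Price = 1.2032

Derivation:
PV(D) = D * exp(-r * t_d) = 0.1386 * 0.96800077 = 0.13416491
S_0' = S_0 - PV(D) = 10.0600 - 0.13416491 = 9.92583509
d1 = (ln(S_0'/K) + (r + sigma^2/2)*T) / (sigma*sqrt(T)) = 0.74861770
d2 = d1 - sigma*sqrt(T) = 0.59305421
exp(-rT) = 0.96464029
N(d1) = 0.77295617; N(d2) = 0.72342756
C = S_0' * N(d1) - K * exp(-rT) * N(d2) = 9.92583509 * 0.77295617 - 9.2700 * 0.96464029 * 0.72342756 = 1.2032


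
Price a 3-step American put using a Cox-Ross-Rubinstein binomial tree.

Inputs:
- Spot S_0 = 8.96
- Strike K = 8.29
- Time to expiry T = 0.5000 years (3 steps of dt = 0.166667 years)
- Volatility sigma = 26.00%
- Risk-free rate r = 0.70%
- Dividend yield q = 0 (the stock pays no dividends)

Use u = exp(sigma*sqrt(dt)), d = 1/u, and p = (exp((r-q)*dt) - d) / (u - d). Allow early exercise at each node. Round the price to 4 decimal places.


dt = T/N = 0.166667
u = exp(sigma*sqrt(dt)) = 1.111983; d = 1/u = 0.899295
p = (exp((r-q)*dt) - d) / (u - d) = 0.478977
Discount per step: exp(-r*dt) = 0.998834
Stock lattice S(k, i) with i counting down-moves:
  k=0: S(0,0) = 8.9600
  k=1: S(1,0) = 9.9634; S(1,1) = 8.0577
  k=2: S(2,0) = 11.0791; S(2,1) = 8.9600; S(2,2) = 7.2462
  k=3: S(3,0) = 12.3198; S(3,1) = 9.9634; S(3,2) = 8.0577; S(3,3) = 6.5165
Terminal payoffs V(N, i) = max(K - S_T, 0):
  V(3,0) = 0.000000; V(3,1) = 0.000000; V(3,2) = 0.232320; V(3,3) = 1.773506
Backward induction: V(k, i) = exp(-r*dt) * [p * V(k+1, i) + (1-p) * V(k+1, i+1)]; then take max(V_cont, immediate exercise) for American.
  V(2,0) = exp(-r*dt) * [p*0.000000 + (1-p)*0.000000] = 0.000000; exercise = 0.000000; V(2,0) = max -> 0.000000
  V(2,1) = exp(-r*dt) * [p*0.000000 + (1-p)*0.232320] = 0.120903; exercise = 0.000000; V(2,1) = max -> 0.120903
  V(2,2) = exp(-r*dt) * [p*0.232320 + (1-p)*1.773506] = 1.034106; exercise = 1.043772; V(2,2) = max -> 1.043772
  V(1,0) = exp(-r*dt) * [p*0.000000 + (1-p)*0.120903] = 0.062920; exercise = 0.000000; V(1,0) = max -> 0.062920
  V(1,1) = exp(-r*dt) * [p*0.120903 + (1-p)*1.043772] = 0.601037; exercise = 0.232320; V(1,1) = max -> 0.601037
  V(0,0) = exp(-r*dt) * [p*0.062920 + (1-p)*0.601037] = 0.342891; exercise = 0.000000; V(0,0) = max -> 0.342891

Answer: Price = V(0,0) = 0.3429


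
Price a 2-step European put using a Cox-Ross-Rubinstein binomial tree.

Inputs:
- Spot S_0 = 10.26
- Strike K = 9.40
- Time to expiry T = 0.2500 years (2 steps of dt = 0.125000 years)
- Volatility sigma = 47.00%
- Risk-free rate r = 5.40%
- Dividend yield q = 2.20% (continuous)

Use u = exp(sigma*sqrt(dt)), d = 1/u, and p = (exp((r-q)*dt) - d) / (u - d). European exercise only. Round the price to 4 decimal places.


Answer: Price = V(0,0) = 0.5645

Derivation:
dt = T/N = 0.125000
u = exp(sigma*sqrt(dt)) = 1.180774; d = 1/u = 0.846902
p = (exp((r-q)*dt) - d) / (u - d) = 0.470557
Discount per step: exp(-r*dt) = 0.993273
Stock lattice S(k, i) with i counting down-moves:
  k=0: S(0,0) = 10.2600
  k=1: S(1,0) = 12.1147; S(1,1) = 8.6892
  k=2: S(2,0) = 14.3048; S(2,1) = 10.2600; S(2,2) = 7.3589
Terminal payoffs V(N, i) = max(K - S_T, 0):
  V(2,0) = 0.000000; V(2,1) = 0.000000; V(2,2) = 2.041084
Backward induction: V(k, i) = exp(-r*dt) * [p * V(k+1, i) + (1-p) * V(k+1, i+1)].
  V(1,0) = exp(-r*dt) * [p*0.000000 + (1-p)*0.000000] = 0.000000
  V(1,1) = exp(-r*dt) * [p*0.000000 + (1-p)*2.041084] = 1.073367
  V(0,0) = exp(-r*dt) * [p*0.000000 + (1-p)*1.073367] = 0.564463


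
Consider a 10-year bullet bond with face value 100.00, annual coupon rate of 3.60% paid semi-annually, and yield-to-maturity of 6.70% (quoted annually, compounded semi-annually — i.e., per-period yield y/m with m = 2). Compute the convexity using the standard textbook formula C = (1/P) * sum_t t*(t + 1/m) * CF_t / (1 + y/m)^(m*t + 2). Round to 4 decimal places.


Coupon per period c = face * coupon_rate / m = 1.800000
Periods per year m = 2; per-period yield y/m = 0.033500
Number of cashflows N = 20
Cashflows (t years, CF_t, discount factor 1/(1+y/m)^(m*t), PV):
  t = 0.5000: CF_t = 1.800000, DF = 0.967586, PV = 1.741655
  t = 1.0000: CF_t = 1.800000, DF = 0.936222, PV = 1.685200
  t = 1.5000: CF_t = 1.800000, DF = 0.905876, PV = 1.630576
  t = 2.0000: CF_t = 1.800000, DF = 0.876512, PV = 1.577722
  t = 2.5000: CF_t = 1.800000, DF = 0.848101, PV = 1.526582
  t = 3.0000: CF_t = 1.800000, DF = 0.820611, PV = 1.477099
  t = 3.5000: CF_t = 1.800000, DF = 0.794011, PV = 1.429220
  t = 4.0000: CF_t = 1.800000, DF = 0.768274, PV = 1.382893
  t = 4.5000: CF_t = 1.800000, DF = 0.743371, PV = 1.338068
  t = 5.0000: CF_t = 1.800000, DF = 0.719275, PV = 1.294696
  t = 5.5000: CF_t = 1.800000, DF = 0.695961, PV = 1.252729
  t = 6.0000: CF_t = 1.800000, DF = 0.673402, PV = 1.212123
  t = 6.5000: CF_t = 1.800000, DF = 0.651574, PV = 1.172833
  t = 7.0000: CF_t = 1.800000, DF = 0.630454, PV = 1.134817
  t = 7.5000: CF_t = 1.800000, DF = 0.610018, PV = 1.098033
  t = 8.0000: CF_t = 1.800000, DF = 0.590245, PV = 1.062441
  t = 8.5000: CF_t = 1.800000, DF = 0.571113, PV = 1.028003
  t = 9.0000: CF_t = 1.800000, DF = 0.552601, PV = 0.994681
  t = 9.5000: CF_t = 1.800000, DF = 0.534689, PV = 0.962439
  t = 10.0000: CF_t = 101.800000, DF = 0.517357, PV = 52.666949
Price P = sum_t PV_t = 77.668760
Convexity numerator sum_t t*(t + 1/m) * CF_t / (1+y/m)^(m*t + 2):
  t = 0.5000: term = 0.815288
  t = 1.0000: term = 2.366584
  t = 1.5000: term = 4.579746
  t = 2.0000: term = 7.385495
  t = 2.5000: term = 10.719151
  t = 3.0000: term = 14.520379
  t = 3.5000: term = 18.732952
  t = 4.0000: term = 23.304522
  t = 4.5000: term = 28.186408
  t = 5.0000: term = 33.333386
  t = 5.5000: term = 38.703496
  t = 6.0000: term = 44.257857
  t = 6.5000: term = 49.960490
  t = 7.0000: term = 55.778151
  t = 7.5000: term = 61.680172
  t = 8.0000: term = 67.638312
  t = 8.5000: term = 73.626610
  t = 9.0000: term = 79.621252
  t = 9.5000: term = 85.600443
  t = 10.0000: term = 5177.337729
Convexity = (1/P) * sum = 5878.148421 / 77.668760 = 75.682275

Answer: Convexity = 75.6823


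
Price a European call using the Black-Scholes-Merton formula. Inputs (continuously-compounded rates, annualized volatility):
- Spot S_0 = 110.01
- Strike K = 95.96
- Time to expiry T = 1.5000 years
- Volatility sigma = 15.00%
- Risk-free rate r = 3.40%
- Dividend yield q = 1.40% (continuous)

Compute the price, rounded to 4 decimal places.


Answer: Price = 18.3355

Derivation:
d1 = (ln(S/K) + (r - q + 0.5*sigma^2) * T) / (sigma * sqrt(T)) = 0.99892822
d2 = d1 - sigma * sqrt(T) = 0.81521649
exp(-rT) = 0.95027867; exp(-qT) = 0.97921896
C = S_0 * exp(-qT) * N(d1) - K * exp(-rT) * N(d2)
N(d1) = 0.84108527; N(d2) = 0.79252580
C = 110.0100 * 0.97921896 * 0.84108527 - 95.9600 * 0.95027867 * 0.79252580 = 18.3355


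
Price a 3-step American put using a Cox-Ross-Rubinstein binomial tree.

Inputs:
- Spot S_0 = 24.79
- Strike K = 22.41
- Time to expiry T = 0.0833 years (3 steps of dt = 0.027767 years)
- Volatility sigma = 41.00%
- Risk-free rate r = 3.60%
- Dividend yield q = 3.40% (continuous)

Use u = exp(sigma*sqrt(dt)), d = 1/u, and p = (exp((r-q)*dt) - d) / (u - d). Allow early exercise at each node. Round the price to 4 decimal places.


dt = T/N = 0.027767
u = exp(sigma*sqrt(dt)) = 1.070708; d = 1/u = 0.933962
p = (exp((r-q)*dt) - d) / (u - d) = 0.483333
Discount per step: exp(-r*dt) = 0.999001
Stock lattice S(k, i) with i counting down-moves:
  k=0: S(0,0) = 24.7900
  k=1: S(1,0) = 26.5428; S(1,1) = 23.1529
  k=2: S(2,0) = 28.4196; S(2,1) = 24.7900; S(2,2) = 21.6239
  k=3: S(3,0) = 30.4291; S(3,1) = 26.5428; S(3,2) = 23.1529; S(3,3) = 20.1959
Terminal payoffs V(N, i) = max(K - S_T, 0):
  V(3,0) = 0.000000; V(3,1) = 0.000000; V(3,2) = 0.000000; V(3,3) = 2.214065
Backward induction: V(k, i) = exp(-r*dt) * [p * V(k+1, i) + (1-p) * V(k+1, i+1)]; then take max(V_cont, immediate exercise) for American.
  V(2,0) = exp(-r*dt) * [p*0.000000 + (1-p)*0.000000] = 0.000000; exercise = 0.000000; V(2,0) = max -> 0.000000
  V(2,1) = exp(-r*dt) * [p*0.000000 + (1-p)*0.000000] = 0.000000; exercise = 0.000000; V(2,1) = max -> 0.000000
  V(2,2) = exp(-r*dt) * [p*0.000000 + (1-p)*2.214065] = 1.142792; exercise = 0.786060; V(2,2) = max -> 1.142792
  V(1,0) = exp(-r*dt) * [p*0.000000 + (1-p)*0.000000] = 0.000000; exercise = 0.000000; V(1,0) = max -> 0.000000
  V(1,1) = exp(-r*dt) * [p*0.000000 + (1-p)*1.142792] = 0.589853; exercise = 0.000000; V(1,1) = max -> 0.589853
  V(0,0) = exp(-r*dt) * [p*0.000000 + (1-p)*0.589853] = 0.304453; exercise = 0.000000; V(0,0) = max -> 0.304453

Answer: Price = V(0,0) = 0.3045


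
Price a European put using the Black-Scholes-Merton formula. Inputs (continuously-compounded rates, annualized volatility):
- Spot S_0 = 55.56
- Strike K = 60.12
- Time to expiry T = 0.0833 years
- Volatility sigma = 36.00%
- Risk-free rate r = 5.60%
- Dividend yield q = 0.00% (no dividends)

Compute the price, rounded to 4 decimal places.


Answer: Price = 5.1151

Derivation:
d1 = (ln(S/K) + (r - q + 0.5*sigma^2) * T) / (sigma * sqrt(T)) = -0.66231866
d2 = d1 - sigma * sqrt(T) = -0.76622092
exp(-rT) = 0.99534606; exp(-qT) = 1.00000000
P = K * exp(-rT) * N(-d2) - S_0 * exp(-qT) * N(-d1)
N(-d1) = 0.74611649; N(-d2) = 0.77822757
P = 60.1200 * 0.99534606 * 0.77822757 - 55.5600 * 1.00000000 * 0.74611649 = 5.1151


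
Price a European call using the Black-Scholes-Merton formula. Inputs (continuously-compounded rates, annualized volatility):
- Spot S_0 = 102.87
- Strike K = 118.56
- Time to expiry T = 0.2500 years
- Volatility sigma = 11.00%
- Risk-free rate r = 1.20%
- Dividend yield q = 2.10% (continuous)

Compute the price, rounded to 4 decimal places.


d1 = (ln(S/K) + (r - q + 0.5*sigma^2) * T) / (sigma * sqrt(T)) = -2.59437466
d2 = d1 - sigma * sqrt(T) = -2.64937466
exp(-rT) = 0.99700450; exp(-qT) = 0.99476376
C = S_0 * exp(-qT) * N(d1) - K * exp(-rT) * N(d2)
N(d1) = 0.00473816; N(d2) = 0.00403204
C = 102.8700 * 0.99476376 * 0.00473816 - 118.5600 * 0.99700450 * 0.00403204 = 0.0083

Answer: Price = 0.0083


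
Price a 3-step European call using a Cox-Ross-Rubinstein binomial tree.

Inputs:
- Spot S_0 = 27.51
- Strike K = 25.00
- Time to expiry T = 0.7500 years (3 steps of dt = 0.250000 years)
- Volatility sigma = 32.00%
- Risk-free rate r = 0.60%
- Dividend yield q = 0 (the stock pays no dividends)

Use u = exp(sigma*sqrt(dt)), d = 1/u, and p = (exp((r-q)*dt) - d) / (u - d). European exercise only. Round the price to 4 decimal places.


dt = T/N = 0.250000
u = exp(sigma*sqrt(dt)) = 1.173511; d = 1/u = 0.852144
p = (exp((r-q)*dt) - d) / (u - d) = 0.464756
Discount per step: exp(-r*dt) = 0.998501
Stock lattice S(k, i) with i counting down-moves:
  k=0: S(0,0) = 27.5100
  k=1: S(1,0) = 32.2833; S(1,1) = 23.4425
  k=2: S(2,0) = 37.8848; S(2,1) = 27.5100; S(2,2) = 19.9764
  k=3: S(3,0) = 44.4582; S(3,1) = 32.2833; S(3,2) = 23.4425; S(3,3) = 17.0227
Terminal payoffs V(N, i) = max(S_T - K, 0):
  V(3,0) = 19.458207; V(3,1) = 7.283284; V(3,2) = 0.000000; V(3,3) = 0.000000
Backward induction: V(k, i) = exp(-r*dt) * [p * V(k+1, i) + (1-p) * V(k+1, i+1)].
  V(2,0) = exp(-r*dt) * [p*19.458207 + (1-p)*7.283284] = 12.922257
  V(2,1) = exp(-r*dt) * [p*7.283284 + (1-p)*0.000000] = 3.379878
  V(2,2) = exp(-r*dt) * [p*0.000000 + (1-p)*0.000000] = 0.000000
  V(1,0) = exp(-r*dt) * [p*12.922257 + (1-p)*3.379878] = 7.803044
  V(1,1) = exp(-r*dt) * [p*3.379878 + (1-p)*0.000000] = 1.568465
  V(0,0) = exp(-r*dt) * [p*7.803044 + (1-p)*1.568465] = 4.459330

Answer: Price = V(0,0) = 4.4593


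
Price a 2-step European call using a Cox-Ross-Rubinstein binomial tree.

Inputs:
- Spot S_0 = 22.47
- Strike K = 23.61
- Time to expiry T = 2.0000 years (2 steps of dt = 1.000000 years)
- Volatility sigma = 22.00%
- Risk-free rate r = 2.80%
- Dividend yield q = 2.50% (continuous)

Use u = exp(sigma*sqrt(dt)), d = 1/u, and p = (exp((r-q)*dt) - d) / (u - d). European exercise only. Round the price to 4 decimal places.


Answer: Price = V(0,0) = 2.1789

Derivation:
dt = T/N = 1.000000
u = exp(sigma*sqrt(dt)) = 1.246077; d = 1/u = 0.802519
p = (exp((r-q)*dt) - d) / (u - d) = 0.451994
Discount per step: exp(-r*dt) = 0.972388
Stock lattice S(k, i) with i counting down-moves:
  k=0: S(0,0) = 22.4700
  k=1: S(1,0) = 27.9993; S(1,1) = 18.0326
  k=2: S(2,0) = 34.8893; S(2,1) = 22.4700; S(2,2) = 14.4715
Terminal payoffs V(N, i) = max(S_T - K, 0):
  V(2,0) = 11.279331; V(2,1) = 0.000000; V(2,2) = 0.000000
Backward induction: V(k, i) = exp(-r*dt) * [p * V(k+1, i) + (1-p) * V(k+1, i+1)].
  V(1,0) = exp(-r*dt) * [p*11.279331 + (1-p)*0.000000] = 4.957425
  V(1,1) = exp(-r*dt) * [p*0.000000 + (1-p)*0.000000] = 0.000000
  V(0,0) = exp(-r*dt) * [p*4.957425 + (1-p)*0.000000] = 2.178858


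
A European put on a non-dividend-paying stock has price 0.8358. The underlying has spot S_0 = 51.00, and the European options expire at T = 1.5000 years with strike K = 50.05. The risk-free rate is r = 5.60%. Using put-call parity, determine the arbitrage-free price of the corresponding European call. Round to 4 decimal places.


Answer: Call price = 5.8183

Derivation:
Put-call parity: C - P = S_0 * exp(-qT) - K * exp(-rT).
S_0 * exp(-qT) = 51.0000 * 1.00000000 = 51.00000000
K * exp(-rT) = 50.0500 * 0.91943126 = 46.01753437
C = P + S*exp(-qT) - K*exp(-rT)
C = 0.8358 + 51.00000000 - 46.01753437 = 5.8183


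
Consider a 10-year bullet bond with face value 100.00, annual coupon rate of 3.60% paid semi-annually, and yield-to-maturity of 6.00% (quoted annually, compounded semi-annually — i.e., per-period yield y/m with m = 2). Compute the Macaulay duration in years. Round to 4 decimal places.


Answer: Macaulay duration = 8.2923 years

Derivation:
Coupon per period c = face * coupon_rate / m = 1.800000
Periods per year m = 2; per-period yield y/m = 0.030000
Number of cashflows N = 20
Cashflows (t years, CF_t, discount factor 1/(1+y/m)^(m*t), PV):
  t = 0.5000: CF_t = 1.800000, DF = 0.970874, PV = 1.747573
  t = 1.0000: CF_t = 1.800000, DF = 0.942596, PV = 1.696673
  t = 1.5000: CF_t = 1.800000, DF = 0.915142, PV = 1.647255
  t = 2.0000: CF_t = 1.800000, DF = 0.888487, PV = 1.599277
  t = 2.5000: CF_t = 1.800000, DF = 0.862609, PV = 1.552696
  t = 3.0000: CF_t = 1.800000, DF = 0.837484, PV = 1.507472
  t = 3.5000: CF_t = 1.800000, DF = 0.813092, PV = 1.463565
  t = 4.0000: CF_t = 1.800000, DF = 0.789409, PV = 1.420937
  t = 4.5000: CF_t = 1.800000, DF = 0.766417, PV = 1.379550
  t = 5.0000: CF_t = 1.800000, DF = 0.744094, PV = 1.339369
  t = 5.5000: CF_t = 1.800000, DF = 0.722421, PV = 1.300358
  t = 6.0000: CF_t = 1.800000, DF = 0.701380, PV = 1.262484
  t = 6.5000: CF_t = 1.800000, DF = 0.680951, PV = 1.225712
  t = 7.0000: CF_t = 1.800000, DF = 0.661118, PV = 1.190012
  t = 7.5000: CF_t = 1.800000, DF = 0.641862, PV = 1.155352
  t = 8.0000: CF_t = 1.800000, DF = 0.623167, PV = 1.121700
  t = 8.5000: CF_t = 1.800000, DF = 0.605016, PV = 1.089030
  t = 9.0000: CF_t = 1.800000, DF = 0.587395, PV = 1.057310
  t = 9.5000: CF_t = 1.800000, DF = 0.570286, PV = 1.026515
  t = 10.0000: CF_t = 101.800000, DF = 0.553676, PV = 56.364192
Price P = sum_t PV_t = 82.147030
Macaulay numerator sum_t t * PV_t:
  t * PV_t at t = 0.5000: 0.873786
  t * PV_t at t = 1.0000: 1.696673
  t * PV_t at t = 1.5000: 2.470882
  t * PV_t at t = 2.0000: 3.198553
  t * PV_t at t = 2.5000: 3.881740
  t * PV_t at t = 3.0000: 4.522415
  t * PV_t at t = 3.5000: 5.122477
  t * PV_t at t = 4.0000: 5.683746
  t * PV_t at t = 4.5000: 6.207976
  t * PV_t at t = 5.0000: 6.696845
  t * PV_t at t = 5.5000: 7.151971
  t * PV_t at t = 6.0000: 7.574903
  t * PV_t at t = 6.5000: 7.967131
  t * PV_t at t = 7.0000: 8.330084
  t * PV_t at t = 7.5000: 8.665136
  t * PV_t at t = 8.0000: 8.973604
  t * PV_t at t = 8.5000: 9.256752
  t * PV_t at t = 9.0000: 9.515793
  t * PV_t at t = 9.5000: 9.751891
  t * PV_t at t = 10.0000: 563.641918
Macaulay duration D = (sum_t t * PV_t) / P = 681.184275 / 82.147030 = 8.292257


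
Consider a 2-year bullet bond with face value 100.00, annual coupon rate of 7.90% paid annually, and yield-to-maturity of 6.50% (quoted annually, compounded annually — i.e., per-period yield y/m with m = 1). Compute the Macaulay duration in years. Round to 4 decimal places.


Answer: Macaulay duration = 1.9277 years

Derivation:
Coupon per period c = face * coupon_rate / m = 7.900000
Periods per year m = 1; per-period yield y/m = 0.065000
Number of cashflows N = 2
Cashflows (t years, CF_t, discount factor 1/(1+y/m)^(m*t), PV):
  t = 1.0000: CF_t = 7.900000, DF = 0.938967, PV = 7.417840
  t = 2.0000: CF_t = 107.900000, DF = 0.881659, PV = 95.131037
Price P = sum_t PV_t = 102.548877
Macaulay numerator sum_t t * PV_t:
  t * PV_t at t = 1.0000: 7.417840
  t * PV_t at t = 2.0000: 190.262073
Macaulay duration D = (sum_t t * PV_t) / P = 197.679914 / 102.548877 = 1.927665


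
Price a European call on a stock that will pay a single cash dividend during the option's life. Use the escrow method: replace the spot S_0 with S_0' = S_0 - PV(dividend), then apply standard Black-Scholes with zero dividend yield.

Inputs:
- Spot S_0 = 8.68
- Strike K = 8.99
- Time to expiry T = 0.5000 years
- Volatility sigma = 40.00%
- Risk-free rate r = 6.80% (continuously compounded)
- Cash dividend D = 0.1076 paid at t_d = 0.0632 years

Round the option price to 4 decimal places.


Answer: Price = 0.9135

Derivation:
PV(D) = D * exp(-r * t_d) = 0.1076 * 0.99571162 = 0.10713857
S_0' = S_0 - PV(D) = 8.6800 - 0.10713857 = 8.57286143
d1 = (ln(S_0'/K) + (r + sigma^2/2)*T) / (sigma*sqrt(T)) = 0.09365176
d2 = d1 - sigma*sqrt(T) = -0.18919095
exp(-rT) = 0.96657150
N(d1) = 0.53730710; N(d2) = 0.42497158
C = S_0' * N(d1) - K * exp(-rT) * N(d2) = 8.57286143 * 0.53730710 - 8.9900 * 0.96657150 * 0.42497158 = 0.9135


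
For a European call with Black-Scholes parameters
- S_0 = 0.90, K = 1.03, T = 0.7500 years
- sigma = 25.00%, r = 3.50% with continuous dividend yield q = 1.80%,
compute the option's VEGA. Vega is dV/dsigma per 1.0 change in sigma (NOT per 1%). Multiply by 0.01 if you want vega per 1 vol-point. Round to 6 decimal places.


d1 = -0.4560227331; d2 = -0.6725290841
phi(d1) = 0.3595446534; exp(-qT) = 0.9865907163; exp(-rT) = 0.9740915363
Vega = S * exp(-qT) * phi(d1) * sqrt(T) = 0.9000 * 0.9865907163 * 0.3595446534 * 0.8660254038 = 0.276480

Answer: Vega = 0.276480


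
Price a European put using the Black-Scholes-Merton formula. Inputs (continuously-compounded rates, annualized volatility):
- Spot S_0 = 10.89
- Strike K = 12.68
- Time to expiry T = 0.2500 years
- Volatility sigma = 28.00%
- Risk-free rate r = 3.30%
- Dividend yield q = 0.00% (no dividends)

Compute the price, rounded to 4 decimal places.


Answer: Price = 1.8150

Derivation:
d1 = (ln(S/K) + (r - q + 0.5*sigma^2) * T) / (sigma * sqrt(T)) = -0.95807866
d2 = d1 - sigma * sqrt(T) = -1.09807866
exp(-rT) = 0.99178394; exp(-qT) = 1.00000000
P = K * exp(-rT) * N(-d2) - S_0 * exp(-qT) * N(-d1)
N(-d1) = 0.83098845; N(-d2) = 0.86391493
P = 12.6800 * 0.99178394 * 0.86391493 - 10.8900 * 1.00000000 * 0.83098845 = 1.8150


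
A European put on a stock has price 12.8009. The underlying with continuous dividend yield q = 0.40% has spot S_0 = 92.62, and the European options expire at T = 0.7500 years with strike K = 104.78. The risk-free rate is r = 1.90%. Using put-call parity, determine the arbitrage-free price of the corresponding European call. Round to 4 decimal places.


Answer: Call price = 1.8460

Derivation:
Put-call parity: C - P = S_0 * exp(-qT) - K * exp(-rT).
S_0 * exp(-qT) = 92.6200 * 0.99700450 = 92.34255637
K * exp(-rT) = 104.7800 * 0.98585105 = 103.29747309
C = P + S*exp(-qT) - K*exp(-rT)
C = 12.8009 + 92.34255637 - 103.29747309 = 1.8460


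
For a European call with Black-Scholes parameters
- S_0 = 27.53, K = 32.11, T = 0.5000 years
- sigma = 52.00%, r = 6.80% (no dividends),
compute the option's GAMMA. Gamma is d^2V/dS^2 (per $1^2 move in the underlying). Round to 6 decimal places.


Answer: Gamma = 0.039014

Derivation:
d1 = -0.1422132858; d2 = -0.5099088120
phi(d1) = 0.3949283818; exp(-qT) = 1.0000000000; exp(-rT) = 0.9665715046
Gamma = exp(-qT) * phi(d1) / (S * sigma * sqrt(T)) = 1.0000000000 * 0.3949283818 / (27.5300 * 0.5200 * 0.7071067812) = 0.039014


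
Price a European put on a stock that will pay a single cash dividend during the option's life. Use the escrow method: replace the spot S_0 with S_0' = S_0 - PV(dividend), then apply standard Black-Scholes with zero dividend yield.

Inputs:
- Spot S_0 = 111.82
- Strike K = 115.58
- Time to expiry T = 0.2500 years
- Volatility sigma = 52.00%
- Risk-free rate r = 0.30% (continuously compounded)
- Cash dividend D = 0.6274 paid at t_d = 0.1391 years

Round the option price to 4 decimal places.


PV(D) = D * exp(-r * t_d) = 0.6274 * 0.99958279 = 0.62713824
S_0' = S_0 - PV(D) = 111.8200 - 0.62713824 = 111.19286176
d1 = (ln(S_0'/K) + (r + sigma^2/2)*T) / (sigma*sqrt(T)) = -0.01594902
d2 = d1 - sigma*sqrt(T) = -0.27594902
exp(-rT) = 0.99925028
N(-d1) = 0.50636247; N(-d2) = 0.60870639
P = K * exp(-rT) * N(-d2) - S_0' * N(-d1) = 115.5800 * 0.99925028 * 0.60870639 - 111.19286176 * 0.50636247 = 13.9976

Answer: Price = 13.9976


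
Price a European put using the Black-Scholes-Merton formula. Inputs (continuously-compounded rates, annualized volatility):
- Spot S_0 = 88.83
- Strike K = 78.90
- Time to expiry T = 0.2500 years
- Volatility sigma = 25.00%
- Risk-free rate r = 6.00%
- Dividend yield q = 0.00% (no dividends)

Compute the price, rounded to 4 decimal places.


Answer: Price = 0.7575

Derivation:
d1 = (ln(S/K) + (r - q + 0.5*sigma^2) * T) / (sigma * sqrt(T)) = 1.13084562
d2 = d1 - sigma * sqrt(T) = 1.00584562
exp(-rT) = 0.98511194; exp(-qT) = 1.00000000
P = K * exp(-rT) * N(-d2) - S_0 * exp(-qT) * N(-d1)
N(-d1) = 0.12906004; N(-d2) = 0.15724492
P = 78.9000 * 0.98511194 * 0.15724492 - 88.8300 * 1.00000000 * 0.12906004 = 0.7575


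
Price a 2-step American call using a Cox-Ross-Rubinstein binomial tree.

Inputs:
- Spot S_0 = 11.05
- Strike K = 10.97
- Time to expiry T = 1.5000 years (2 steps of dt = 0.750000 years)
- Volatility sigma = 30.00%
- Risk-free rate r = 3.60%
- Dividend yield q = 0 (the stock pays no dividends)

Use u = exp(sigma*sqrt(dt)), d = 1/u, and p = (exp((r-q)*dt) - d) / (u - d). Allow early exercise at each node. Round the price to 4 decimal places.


Answer: Price = V(0,0) = 1.7511

Derivation:
dt = T/N = 0.750000
u = exp(sigma*sqrt(dt)) = 1.296681; d = 1/u = 0.771200
p = (exp((r-q)*dt) - d) / (u - d) = 0.487492
Discount per step: exp(-r*dt) = 0.973361
Stock lattice S(k, i) with i counting down-moves:
  k=0: S(0,0) = 11.0500
  k=1: S(1,0) = 14.3283; S(1,1) = 8.5218
  k=2: S(2,0) = 18.5793; S(2,1) = 11.0500; S(2,2) = 6.5720
Terminal payoffs V(N, i) = max(S_T - K, 0):
  V(2,0) = 7.609256; V(2,1) = 0.080000; V(2,2) = 0.000000
Backward induction: V(k, i) = exp(-r*dt) * [p * V(k+1, i) + (1-p) * V(k+1, i+1)]; then take max(V_cont, immediate exercise) for American.
  V(1,0) = exp(-r*dt) * [p*7.609256 + (1-p)*0.080000] = 3.650548; exercise = 3.358321; V(1,0) = max -> 3.650548
  V(1,1) = exp(-r*dt) * [p*0.080000 + (1-p)*0.000000] = 0.037961; exercise = 0.000000; V(1,1) = max -> 0.037961
  V(0,0) = exp(-r*dt) * [p*3.650548 + (1-p)*0.037961] = 1.751145; exercise = 0.080000; V(0,0) = max -> 1.751145
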